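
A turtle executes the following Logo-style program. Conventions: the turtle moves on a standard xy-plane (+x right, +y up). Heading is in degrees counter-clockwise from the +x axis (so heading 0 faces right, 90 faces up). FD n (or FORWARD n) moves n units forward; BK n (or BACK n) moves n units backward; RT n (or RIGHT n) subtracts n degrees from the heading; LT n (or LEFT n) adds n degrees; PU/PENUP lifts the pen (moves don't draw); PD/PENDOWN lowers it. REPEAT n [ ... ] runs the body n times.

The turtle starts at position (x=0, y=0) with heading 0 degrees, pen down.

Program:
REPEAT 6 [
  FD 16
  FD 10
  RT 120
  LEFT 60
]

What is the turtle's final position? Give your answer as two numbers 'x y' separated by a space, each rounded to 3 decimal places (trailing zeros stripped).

Executing turtle program step by step:
Start: pos=(0,0), heading=0, pen down
REPEAT 6 [
  -- iteration 1/6 --
  FD 16: (0,0) -> (16,0) [heading=0, draw]
  FD 10: (16,0) -> (26,0) [heading=0, draw]
  RT 120: heading 0 -> 240
  LT 60: heading 240 -> 300
  -- iteration 2/6 --
  FD 16: (26,0) -> (34,-13.856) [heading=300, draw]
  FD 10: (34,-13.856) -> (39,-22.517) [heading=300, draw]
  RT 120: heading 300 -> 180
  LT 60: heading 180 -> 240
  -- iteration 3/6 --
  FD 16: (39,-22.517) -> (31,-36.373) [heading=240, draw]
  FD 10: (31,-36.373) -> (26,-45.033) [heading=240, draw]
  RT 120: heading 240 -> 120
  LT 60: heading 120 -> 180
  -- iteration 4/6 --
  FD 16: (26,-45.033) -> (10,-45.033) [heading=180, draw]
  FD 10: (10,-45.033) -> (0,-45.033) [heading=180, draw]
  RT 120: heading 180 -> 60
  LT 60: heading 60 -> 120
  -- iteration 5/6 --
  FD 16: (0,-45.033) -> (-8,-31.177) [heading=120, draw]
  FD 10: (-8,-31.177) -> (-13,-22.517) [heading=120, draw]
  RT 120: heading 120 -> 0
  LT 60: heading 0 -> 60
  -- iteration 6/6 --
  FD 16: (-13,-22.517) -> (-5,-8.66) [heading=60, draw]
  FD 10: (-5,-8.66) -> (0,0) [heading=60, draw]
  RT 120: heading 60 -> 300
  LT 60: heading 300 -> 0
]
Final: pos=(0,0), heading=0, 12 segment(s) drawn

Answer: 0 0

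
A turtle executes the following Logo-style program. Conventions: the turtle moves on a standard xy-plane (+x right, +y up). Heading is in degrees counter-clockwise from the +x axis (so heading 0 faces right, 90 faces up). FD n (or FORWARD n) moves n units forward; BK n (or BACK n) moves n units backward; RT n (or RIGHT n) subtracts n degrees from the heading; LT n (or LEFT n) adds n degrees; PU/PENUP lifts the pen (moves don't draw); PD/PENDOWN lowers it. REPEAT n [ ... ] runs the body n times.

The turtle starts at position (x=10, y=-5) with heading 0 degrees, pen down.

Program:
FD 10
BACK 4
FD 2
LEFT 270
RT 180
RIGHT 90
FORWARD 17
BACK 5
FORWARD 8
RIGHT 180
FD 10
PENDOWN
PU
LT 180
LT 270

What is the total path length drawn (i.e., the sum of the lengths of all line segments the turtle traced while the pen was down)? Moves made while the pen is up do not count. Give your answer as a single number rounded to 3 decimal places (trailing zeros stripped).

Executing turtle program step by step:
Start: pos=(10,-5), heading=0, pen down
FD 10: (10,-5) -> (20,-5) [heading=0, draw]
BK 4: (20,-5) -> (16,-5) [heading=0, draw]
FD 2: (16,-5) -> (18,-5) [heading=0, draw]
LT 270: heading 0 -> 270
RT 180: heading 270 -> 90
RT 90: heading 90 -> 0
FD 17: (18,-5) -> (35,-5) [heading=0, draw]
BK 5: (35,-5) -> (30,-5) [heading=0, draw]
FD 8: (30,-5) -> (38,-5) [heading=0, draw]
RT 180: heading 0 -> 180
FD 10: (38,-5) -> (28,-5) [heading=180, draw]
PD: pen down
PU: pen up
LT 180: heading 180 -> 0
LT 270: heading 0 -> 270
Final: pos=(28,-5), heading=270, 7 segment(s) drawn

Segment lengths:
  seg 1: (10,-5) -> (20,-5), length = 10
  seg 2: (20,-5) -> (16,-5), length = 4
  seg 3: (16,-5) -> (18,-5), length = 2
  seg 4: (18,-5) -> (35,-5), length = 17
  seg 5: (35,-5) -> (30,-5), length = 5
  seg 6: (30,-5) -> (38,-5), length = 8
  seg 7: (38,-5) -> (28,-5), length = 10
Total = 56

Answer: 56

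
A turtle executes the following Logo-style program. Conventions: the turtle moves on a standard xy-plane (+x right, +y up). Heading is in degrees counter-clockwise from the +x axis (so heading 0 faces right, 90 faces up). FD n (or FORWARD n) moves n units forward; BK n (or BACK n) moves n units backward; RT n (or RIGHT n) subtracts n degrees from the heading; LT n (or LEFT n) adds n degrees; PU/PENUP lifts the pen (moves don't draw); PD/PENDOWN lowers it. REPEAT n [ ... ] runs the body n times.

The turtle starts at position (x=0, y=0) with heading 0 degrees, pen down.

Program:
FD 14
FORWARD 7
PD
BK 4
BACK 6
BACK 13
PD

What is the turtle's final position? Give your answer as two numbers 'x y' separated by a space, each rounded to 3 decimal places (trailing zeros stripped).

Answer: -2 0

Derivation:
Executing turtle program step by step:
Start: pos=(0,0), heading=0, pen down
FD 14: (0,0) -> (14,0) [heading=0, draw]
FD 7: (14,0) -> (21,0) [heading=0, draw]
PD: pen down
BK 4: (21,0) -> (17,0) [heading=0, draw]
BK 6: (17,0) -> (11,0) [heading=0, draw]
BK 13: (11,0) -> (-2,0) [heading=0, draw]
PD: pen down
Final: pos=(-2,0), heading=0, 5 segment(s) drawn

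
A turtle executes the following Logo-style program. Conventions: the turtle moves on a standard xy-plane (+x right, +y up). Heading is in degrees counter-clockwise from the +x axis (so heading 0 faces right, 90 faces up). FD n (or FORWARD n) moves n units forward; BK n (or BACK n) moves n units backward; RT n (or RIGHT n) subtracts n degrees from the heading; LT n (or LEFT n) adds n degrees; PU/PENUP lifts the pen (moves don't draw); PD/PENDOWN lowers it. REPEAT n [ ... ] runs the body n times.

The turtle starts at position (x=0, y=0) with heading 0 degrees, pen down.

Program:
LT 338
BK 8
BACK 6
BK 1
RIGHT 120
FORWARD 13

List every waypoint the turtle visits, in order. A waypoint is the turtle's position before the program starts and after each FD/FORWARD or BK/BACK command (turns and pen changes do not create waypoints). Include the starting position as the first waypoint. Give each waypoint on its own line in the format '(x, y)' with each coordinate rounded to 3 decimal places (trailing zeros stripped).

Executing turtle program step by step:
Start: pos=(0,0), heading=0, pen down
LT 338: heading 0 -> 338
BK 8: (0,0) -> (-7.417,2.997) [heading=338, draw]
BK 6: (-7.417,2.997) -> (-12.981,5.244) [heading=338, draw]
BK 1: (-12.981,5.244) -> (-13.908,5.619) [heading=338, draw]
RT 120: heading 338 -> 218
FD 13: (-13.908,5.619) -> (-24.152,-2.385) [heading=218, draw]
Final: pos=(-24.152,-2.385), heading=218, 4 segment(s) drawn
Waypoints (5 total):
(0, 0)
(-7.417, 2.997)
(-12.981, 5.244)
(-13.908, 5.619)
(-24.152, -2.385)

Answer: (0, 0)
(-7.417, 2.997)
(-12.981, 5.244)
(-13.908, 5.619)
(-24.152, -2.385)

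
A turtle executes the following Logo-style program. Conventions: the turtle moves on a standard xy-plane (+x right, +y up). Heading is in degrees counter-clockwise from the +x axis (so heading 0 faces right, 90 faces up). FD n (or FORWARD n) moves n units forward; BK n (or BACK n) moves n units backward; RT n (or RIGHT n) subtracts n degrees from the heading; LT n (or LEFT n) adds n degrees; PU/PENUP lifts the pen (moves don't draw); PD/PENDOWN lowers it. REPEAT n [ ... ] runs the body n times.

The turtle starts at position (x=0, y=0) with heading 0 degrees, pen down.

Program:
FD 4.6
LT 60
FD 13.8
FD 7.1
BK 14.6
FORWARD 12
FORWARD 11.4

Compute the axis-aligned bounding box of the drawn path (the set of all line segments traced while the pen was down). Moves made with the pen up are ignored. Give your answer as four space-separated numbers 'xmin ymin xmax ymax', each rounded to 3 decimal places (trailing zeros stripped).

Answer: 0 0 19.45 25.721

Derivation:
Executing turtle program step by step:
Start: pos=(0,0), heading=0, pen down
FD 4.6: (0,0) -> (4.6,0) [heading=0, draw]
LT 60: heading 0 -> 60
FD 13.8: (4.6,0) -> (11.5,11.951) [heading=60, draw]
FD 7.1: (11.5,11.951) -> (15.05,18.1) [heading=60, draw]
BK 14.6: (15.05,18.1) -> (7.75,5.456) [heading=60, draw]
FD 12: (7.75,5.456) -> (13.75,15.848) [heading=60, draw]
FD 11.4: (13.75,15.848) -> (19.45,25.721) [heading=60, draw]
Final: pos=(19.45,25.721), heading=60, 6 segment(s) drawn

Segment endpoints: x in {0, 4.6, 7.75, 11.5, 13.75, 15.05, 19.45}, y in {0, 5.456, 11.951, 15.848, 18.1, 25.721}
xmin=0, ymin=0, xmax=19.45, ymax=25.721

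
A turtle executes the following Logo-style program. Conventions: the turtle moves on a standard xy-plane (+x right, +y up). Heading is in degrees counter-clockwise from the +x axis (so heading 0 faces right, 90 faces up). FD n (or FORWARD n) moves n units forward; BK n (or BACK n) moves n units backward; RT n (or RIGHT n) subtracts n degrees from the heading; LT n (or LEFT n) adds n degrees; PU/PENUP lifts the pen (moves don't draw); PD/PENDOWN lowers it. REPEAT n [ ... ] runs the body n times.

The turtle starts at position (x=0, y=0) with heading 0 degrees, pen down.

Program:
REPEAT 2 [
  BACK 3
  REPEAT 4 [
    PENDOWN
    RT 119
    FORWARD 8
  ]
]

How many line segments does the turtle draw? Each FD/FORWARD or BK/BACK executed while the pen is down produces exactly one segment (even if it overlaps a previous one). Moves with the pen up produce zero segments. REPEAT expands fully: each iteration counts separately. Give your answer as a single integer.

Answer: 10

Derivation:
Executing turtle program step by step:
Start: pos=(0,0), heading=0, pen down
REPEAT 2 [
  -- iteration 1/2 --
  BK 3: (0,0) -> (-3,0) [heading=0, draw]
  REPEAT 4 [
    -- iteration 1/4 --
    PD: pen down
    RT 119: heading 0 -> 241
    FD 8: (-3,0) -> (-6.878,-6.997) [heading=241, draw]
    -- iteration 2/4 --
    PD: pen down
    RT 119: heading 241 -> 122
    FD 8: (-6.878,-6.997) -> (-11.118,-0.213) [heading=122, draw]
    -- iteration 3/4 --
    PD: pen down
    RT 119: heading 122 -> 3
    FD 8: (-11.118,-0.213) -> (-3.129,0.206) [heading=3, draw]
    -- iteration 4/4 --
    PD: pen down
    RT 119: heading 3 -> 244
    FD 8: (-3.129,0.206) -> (-6.636,-6.984) [heading=244, draw]
  ]
  -- iteration 2/2 --
  BK 3: (-6.636,-6.984) -> (-5.321,-4.288) [heading=244, draw]
  REPEAT 4 [
    -- iteration 1/4 --
    PD: pen down
    RT 119: heading 244 -> 125
    FD 8: (-5.321,-4.288) -> (-9.909,2.265) [heading=125, draw]
    -- iteration 2/4 --
    PD: pen down
    RT 119: heading 125 -> 6
    FD 8: (-9.909,2.265) -> (-1.953,3.102) [heading=6, draw]
    -- iteration 3/4 --
    PD: pen down
    RT 119: heading 6 -> 247
    FD 8: (-1.953,3.102) -> (-5.079,-4.262) [heading=247, draw]
    -- iteration 4/4 --
    PD: pen down
    RT 119: heading 247 -> 128
    FD 8: (-5.079,-4.262) -> (-10.004,2.042) [heading=128, draw]
  ]
]
Final: pos=(-10.004,2.042), heading=128, 10 segment(s) drawn
Segments drawn: 10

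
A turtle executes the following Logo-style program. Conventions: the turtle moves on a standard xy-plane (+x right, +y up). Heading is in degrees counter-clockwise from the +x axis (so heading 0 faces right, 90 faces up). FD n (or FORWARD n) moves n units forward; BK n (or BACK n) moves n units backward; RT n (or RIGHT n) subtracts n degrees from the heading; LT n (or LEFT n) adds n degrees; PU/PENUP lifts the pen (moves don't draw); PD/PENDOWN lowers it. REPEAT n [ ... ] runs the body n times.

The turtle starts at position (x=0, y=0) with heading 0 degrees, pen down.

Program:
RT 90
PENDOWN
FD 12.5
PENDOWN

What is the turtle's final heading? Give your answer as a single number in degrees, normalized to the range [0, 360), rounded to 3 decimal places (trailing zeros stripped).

Answer: 270

Derivation:
Executing turtle program step by step:
Start: pos=(0,0), heading=0, pen down
RT 90: heading 0 -> 270
PD: pen down
FD 12.5: (0,0) -> (0,-12.5) [heading=270, draw]
PD: pen down
Final: pos=(0,-12.5), heading=270, 1 segment(s) drawn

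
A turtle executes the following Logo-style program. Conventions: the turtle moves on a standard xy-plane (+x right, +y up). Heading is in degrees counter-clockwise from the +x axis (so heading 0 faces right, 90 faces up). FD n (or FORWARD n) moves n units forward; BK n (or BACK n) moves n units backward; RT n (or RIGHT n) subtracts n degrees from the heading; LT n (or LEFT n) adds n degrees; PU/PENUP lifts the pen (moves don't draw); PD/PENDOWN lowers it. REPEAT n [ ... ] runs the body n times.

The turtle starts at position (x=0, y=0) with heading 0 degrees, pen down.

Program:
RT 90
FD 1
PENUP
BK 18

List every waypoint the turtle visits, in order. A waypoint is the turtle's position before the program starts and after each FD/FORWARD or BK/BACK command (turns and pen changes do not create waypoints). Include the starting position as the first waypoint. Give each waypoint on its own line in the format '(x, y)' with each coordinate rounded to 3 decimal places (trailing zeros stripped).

Answer: (0, 0)
(0, -1)
(0, 17)

Derivation:
Executing turtle program step by step:
Start: pos=(0,0), heading=0, pen down
RT 90: heading 0 -> 270
FD 1: (0,0) -> (0,-1) [heading=270, draw]
PU: pen up
BK 18: (0,-1) -> (0,17) [heading=270, move]
Final: pos=(0,17), heading=270, 1 segment(s) drawn
Waypoints (3 total):
(0, 0)
(0, -1)
(0, 17)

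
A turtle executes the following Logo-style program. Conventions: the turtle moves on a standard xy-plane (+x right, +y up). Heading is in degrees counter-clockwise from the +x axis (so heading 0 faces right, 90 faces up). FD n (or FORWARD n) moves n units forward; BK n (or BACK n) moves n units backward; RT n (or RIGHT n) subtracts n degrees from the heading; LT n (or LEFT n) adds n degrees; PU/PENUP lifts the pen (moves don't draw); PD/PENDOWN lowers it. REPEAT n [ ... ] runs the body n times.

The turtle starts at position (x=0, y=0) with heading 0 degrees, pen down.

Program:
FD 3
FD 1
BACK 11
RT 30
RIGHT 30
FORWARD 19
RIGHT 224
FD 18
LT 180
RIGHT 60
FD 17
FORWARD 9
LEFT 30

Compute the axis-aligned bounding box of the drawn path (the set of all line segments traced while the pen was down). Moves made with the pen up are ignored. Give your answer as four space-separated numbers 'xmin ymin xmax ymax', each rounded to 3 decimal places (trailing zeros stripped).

Executing turtle program step by step:
Start: pos=(0,0), heading=0, pen down
FD 3: (0,0) -> (3,0) [heading=0, draw]
FD 1: (3,0) -> (4,0) [heading=0, draw]
BK 11: (4,0) -> (-7,0) [heading=0, draw]
RT 30: heading 0 -> 330
RT 30: heading 330 -> 300
FD 19: (-7,0) -> (2.5,-16.454) [heading=300, draw]
RT 224: heading 300 -> 76
FD 18: (2.5,-16.454) -> (6.855,1.011) [heading=76, draw]
LT 180: heading 76 -> 256
RT 60: heading 256 -> 196
FD 17: (6.855,1.011) -> (-9.487,-3.675) [heading=196, draw]
FD 9: (-9.487,-3.675) -> (-18.138,-6.156) [heading=196, draw]
LT 30: heading 196 -> 226
Final: pos=(-18.138,-6.156), heading=226, 7 segment(s) drawn

Segment endpoints: x in {-18.138, -9.487, -7, 0, 2.5, 3, 4, 6.855}, y in {-16.454, -6.156, -3.675, 0, 1.011}
xmin=-18.138, ymin=-16.454, xmax=6.855, ymax=1.011

Answer: -18.138 -16.454 6.855 1.011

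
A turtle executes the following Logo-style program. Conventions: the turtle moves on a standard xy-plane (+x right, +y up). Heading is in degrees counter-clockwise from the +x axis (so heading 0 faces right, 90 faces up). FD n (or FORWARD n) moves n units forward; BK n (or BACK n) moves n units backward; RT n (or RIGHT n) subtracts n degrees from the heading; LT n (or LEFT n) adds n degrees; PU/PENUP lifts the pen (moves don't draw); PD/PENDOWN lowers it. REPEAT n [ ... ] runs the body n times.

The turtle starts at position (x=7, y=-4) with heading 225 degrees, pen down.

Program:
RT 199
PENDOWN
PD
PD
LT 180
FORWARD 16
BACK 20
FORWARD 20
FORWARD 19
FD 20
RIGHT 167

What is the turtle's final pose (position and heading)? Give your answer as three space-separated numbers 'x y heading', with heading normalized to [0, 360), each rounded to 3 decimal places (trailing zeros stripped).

Executing turtle program step by step:
Start: pos=(7,-4), heading=225, pen down
RT 199: heading 225 -> 26
PD: pen down
PD: pen down
PD: pen down
LT 180: heading 26 -> 206
FD 16: (7,-4) -> (-7.381,-11.014) [heading=206, draw]
BK 20: (-7.381,-11.014) -> (10.595,-2.247) [heading=206, draw]
FD 20: (10.595,-2.247) -> (-7.381,-11.014) [heading=206, draw]
FD 19: (-7.381,-11.014) -> (-24.458,-19.343) [heading=206, draw]
FD 20: (-24.458,-19.343) -> (-42.434,-28.11) [heading=206, draw]
RT 167: heading 206 -> 39
Final: pos=(-42.434,-28.11), heading=39, 5 segment(s) drawn

Answer: -42.434 -28.11 39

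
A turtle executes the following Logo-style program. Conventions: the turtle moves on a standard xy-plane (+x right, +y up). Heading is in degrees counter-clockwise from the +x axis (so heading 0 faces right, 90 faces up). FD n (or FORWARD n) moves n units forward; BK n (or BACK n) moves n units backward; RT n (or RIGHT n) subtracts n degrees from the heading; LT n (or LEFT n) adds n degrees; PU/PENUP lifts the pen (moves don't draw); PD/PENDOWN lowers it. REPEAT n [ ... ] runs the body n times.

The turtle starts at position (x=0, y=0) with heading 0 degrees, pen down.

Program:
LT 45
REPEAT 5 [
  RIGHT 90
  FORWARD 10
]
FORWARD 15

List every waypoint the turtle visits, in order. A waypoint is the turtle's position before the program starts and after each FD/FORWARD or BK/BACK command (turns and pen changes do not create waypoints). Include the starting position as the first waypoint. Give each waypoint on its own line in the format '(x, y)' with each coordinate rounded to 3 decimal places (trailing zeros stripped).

Executing turtle program step by step:
Start: pos=(0,0), heading=0, pen down
LT 45: heading 0 -> 45
REPEAT 5 [
  -- iteration 1/5 --
  RT 90: heading 45 -> 315
  FD 10: (0,0) -> (7.071,-7.071) [heading=315, draw]
  -- iteration 2/5 --
  RT 90: heading 315 -> 225
  FD 10: (7.071,-7.071) -> (0,-14.142) [heading=225, draw]
  -- iteration 3/5 --
  RT 90: heading 225 -> 135
  FD 10: (0,-14.142) -> (-7.071,-7.071) [heading=135, draw]
  -- iteration 4/5 --
  RT 90: heading 135 -> 45
  FD 10: (-7.071,-7.071) -> (0,0) [heading=45, draw]
  -- iteration 5/5 --
  RT 90: heading 45 -> 315
  FD 10: (0,0) -> (7.071,-7.071) [heading=315, draw]
]
FD 15: (7.071,-7.071) -> (17.678,-17.678) [heading=315, draw]
Final: pos=(17.678,-17.678), heading=315, 6 segment(s) drawn
Waypoints (7 total):
(0, 0)
(7.071, -7.071)
(0, -14.142)
(-7.071, -7.071)
(0, 0)
(7.071, -7.071)
(17.678, -17.678)

Answer: (0, 0)
(7.071, -7.071)
(0, -14.142)
(-7.071, -7.071)
(0, 0)
(7.071, -7.071)
(17.678, -17.678)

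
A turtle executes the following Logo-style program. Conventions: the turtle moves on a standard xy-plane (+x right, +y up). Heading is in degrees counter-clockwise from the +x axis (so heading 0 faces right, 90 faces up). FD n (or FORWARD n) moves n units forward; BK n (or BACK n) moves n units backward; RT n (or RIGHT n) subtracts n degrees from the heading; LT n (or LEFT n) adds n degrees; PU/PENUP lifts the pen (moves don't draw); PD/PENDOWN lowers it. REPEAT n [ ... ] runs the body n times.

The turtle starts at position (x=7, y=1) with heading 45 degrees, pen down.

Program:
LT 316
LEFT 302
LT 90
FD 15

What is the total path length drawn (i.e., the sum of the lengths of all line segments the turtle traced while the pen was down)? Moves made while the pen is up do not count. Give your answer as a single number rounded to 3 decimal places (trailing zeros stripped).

Executing turtle program step by step:
Start: pos=(7,1), heading=45, pen down
LT 316: heading 45 -> 1
LT 302: heading 1 -> 303
LT 90: heading 303 -> 33
FD 15: (7,1) -> (19.58,9.17) [heading=33, draw]
Final: pos=(19.58,9.17), heading=33, 1 segment(s) drawn

Segment lengths:
  seg 1: (7,1) -> (19.58,9.17), length = 15
Total = 15

Answer: 15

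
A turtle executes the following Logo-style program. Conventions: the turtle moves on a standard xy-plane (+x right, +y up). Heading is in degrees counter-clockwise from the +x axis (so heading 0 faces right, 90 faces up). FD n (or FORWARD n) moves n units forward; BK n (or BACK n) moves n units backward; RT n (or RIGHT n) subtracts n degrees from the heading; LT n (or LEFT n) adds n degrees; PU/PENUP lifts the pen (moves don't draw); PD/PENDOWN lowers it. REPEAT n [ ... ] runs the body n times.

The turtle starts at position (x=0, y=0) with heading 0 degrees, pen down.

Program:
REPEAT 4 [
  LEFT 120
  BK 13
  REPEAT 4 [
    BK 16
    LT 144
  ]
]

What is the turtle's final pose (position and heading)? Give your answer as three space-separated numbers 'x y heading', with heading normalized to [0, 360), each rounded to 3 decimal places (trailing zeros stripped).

Executing turtle program step by step:
Start: pos=(0,0), heading=0, pen down
REPEAT 4 [
  -- iteration 1/4 --
  LT 120: heading 0 -> 120
  BK 13: (0,0) -> (6.5,-11.258) [heading=120, draw]
  REPEAT 4 [
    -- iteration 1/4 --
    BK 16: (6.5,-11.258) -> (14.5,-25.115) [heading=120, draw]
    LT 144: heading 120 -> 264
    -- iteration 2/4 --
    BK 16: (14.5,-25.115) -> (16.172,-9.202) [heading=264, draw]
    LT 144: heading 264 -> 48
    -- iteration 3/4 --
    BK 16: (16.172,-9.202) -> (5.466,-21.093) [heading=48, draw]
    LT 144: heading 48 -> 192
    -- iteration 4/4 --
    BK 16: (5.466,-21.093) -> (21.117,-17.766) [heading=192, draw]
    LT 144: heading 192 -> 336
  ]
  -- iteration 2/4 --
  LT 120: heading 336 -> 96
  BK 13: (21.117,-17.766) -> (22.476,-30.695) [heading=96, draw]
  REPEAT 4 [
    -- iteration 1/4 --
    BK 16: (22.476,-30.695) -> (24.148,-46.607) [heading=96, draw]
    LT 144: heading 96 -> 240
    -- iteration 2/4 --
    BK 16: (24.148,-46.607) -> (32.148,-32.751) [heading=240, draw]
    LT 144: heading 240 -> 24
    -- iteration 3/4 --
    BK 16: (32.148,-32.751) -> (17.531,-39.259) [heading=24, draw]
    LT 144: heading 24 -> 168
    -- iteration 4/4 --
    BK 16: (17.531,-39.259) -> (33.182,-42.585) [heading=168, draw]
    LT 144: heading 168 -> 312
  ]
  -- iteration 3/4 --
  LT 120: heading 312 -> 72
  BK 13: (33.182,-42.585) -> (29.164,-54.949) [heading=72, draw]
  REPEAT 4 [
    -- iteration 1/4 --
    BK 16: (29.164,-54.949) -> (24.22,-70.166) [heading=72, draw]
    LT 144: heading 72 -> 216
    -- iteration 2/4 --
    BK 16: (24.22,-70.166) -> (37.164,-60.761) [heading=216, draw]
    LT 144: heading 216 -> 0
    -- iteration 3/4 --
    BK 16: (37.164,-60.761) -> (21.164,-60.761) [heading=0, draw]
    LT 144: heading 0 -> 144
    -- iteration 4/4 --
    BK 16: (21.164,-60.761) -> (34.109,-70.166) [heading=144, draw]
    LT 144: heading 144 -> 288
  ]
  -- iteration 4/4 --
  LT 120: heading 288 -> 48
  BK 13: (34.109,-70.166) -> (25.41,-79.827) [heading=48, draw]
  REPEAT 4 [
    -- iteration 1/4 --
    BK 16: (25.41,-79.827) -> (14.704,-91.717) [heading=48, draw]
    LT 144: heading 48 -> 192
    -- iteration 2/4 --
    BK 16: (14.704,-91.717) -> (30.354,-88.39) [heading=192, draw]
    LT 144: heading 192 -> 336
    -- iteration 3/4 --
    BK 16: (30.354,-88.39) -> (15.738,-81.883) [heading=336, draw]
    LT 144: heading 336 -> 120
    -- iteration 4/4 --
    BK 16: (15.738,-81.883) -> (23.738,-95.739) [heading=120, draw]
    LT 144: heading 120 -> 264
  ]
]
Final: pos=(23.738,-95.739), heading=264, 20 segment(s) drawn

Answer: 23.738 -95.739 264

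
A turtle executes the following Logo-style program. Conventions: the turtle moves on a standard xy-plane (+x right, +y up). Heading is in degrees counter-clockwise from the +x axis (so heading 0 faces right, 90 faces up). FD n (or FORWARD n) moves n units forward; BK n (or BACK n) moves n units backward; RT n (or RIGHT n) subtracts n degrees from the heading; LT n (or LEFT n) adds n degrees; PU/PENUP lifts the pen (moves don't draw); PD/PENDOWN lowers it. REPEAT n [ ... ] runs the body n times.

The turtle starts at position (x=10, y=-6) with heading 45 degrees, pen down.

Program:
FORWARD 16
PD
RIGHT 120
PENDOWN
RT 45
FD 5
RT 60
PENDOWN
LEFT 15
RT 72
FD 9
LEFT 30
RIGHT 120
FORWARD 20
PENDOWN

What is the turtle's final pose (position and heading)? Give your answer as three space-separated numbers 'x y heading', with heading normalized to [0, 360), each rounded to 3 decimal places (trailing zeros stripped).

Answer: 30.685 19.424 33

Derivation:
Executing turtle program step by step:
Start: pos=(10,-6), heading=45, pen down
FD 16: (10,-6) -> (21.314,5.314) [heading=45, draw]
PD: pen down
RT 120: heading 45 -> 285
PD: pen down
RT 45: heading 285 -> 240
FD 5: (21.314,5.314) -> (18.814,0.984) [heading=240, draw]
RT 60: heading 240 -> 180
PD: pen down
LT 15: heading 180 -> 195
RT 72: heading 195 -> 123
FD 9: (18.814,0.984) -> (13.912,8.532) [heading=123, draw]
LT 30: heading 123 -> 153
RT 120: heading 153 -> 33
FD 20: (13.912,8.532) -> (30.685,19.424) [heading=33, draw]
PD: pen down
Final: pos=(30.685,19.424), heading=33, 4 segment(s) drawn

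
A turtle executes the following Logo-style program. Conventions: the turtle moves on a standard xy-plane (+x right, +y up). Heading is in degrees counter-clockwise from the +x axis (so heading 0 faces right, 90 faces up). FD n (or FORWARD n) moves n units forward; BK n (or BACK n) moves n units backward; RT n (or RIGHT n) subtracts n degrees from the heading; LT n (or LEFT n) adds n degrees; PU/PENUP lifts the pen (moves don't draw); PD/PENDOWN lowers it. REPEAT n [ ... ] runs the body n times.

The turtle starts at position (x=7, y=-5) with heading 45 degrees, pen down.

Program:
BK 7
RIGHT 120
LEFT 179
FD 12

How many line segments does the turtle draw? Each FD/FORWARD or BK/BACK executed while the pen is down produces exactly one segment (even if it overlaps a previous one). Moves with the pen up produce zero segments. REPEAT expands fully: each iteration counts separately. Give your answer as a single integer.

Executing turtle program step by step:
Start: pos=(7,-5), heading=45, pen down
BK 7: (7,-5) -> (2.05,-9.95) [heading=45, draw]
RT 120: heading 45 -> 285
LT 179: heading 285 -> 104
FD 12: (2.05,-9.95) -> (-0.853,1.694) [heading=104, draw]
Final: pos=(-0.853,1.694), heading=104, 2 segment(s) drawn
Segments drawn: 2

Answer: 2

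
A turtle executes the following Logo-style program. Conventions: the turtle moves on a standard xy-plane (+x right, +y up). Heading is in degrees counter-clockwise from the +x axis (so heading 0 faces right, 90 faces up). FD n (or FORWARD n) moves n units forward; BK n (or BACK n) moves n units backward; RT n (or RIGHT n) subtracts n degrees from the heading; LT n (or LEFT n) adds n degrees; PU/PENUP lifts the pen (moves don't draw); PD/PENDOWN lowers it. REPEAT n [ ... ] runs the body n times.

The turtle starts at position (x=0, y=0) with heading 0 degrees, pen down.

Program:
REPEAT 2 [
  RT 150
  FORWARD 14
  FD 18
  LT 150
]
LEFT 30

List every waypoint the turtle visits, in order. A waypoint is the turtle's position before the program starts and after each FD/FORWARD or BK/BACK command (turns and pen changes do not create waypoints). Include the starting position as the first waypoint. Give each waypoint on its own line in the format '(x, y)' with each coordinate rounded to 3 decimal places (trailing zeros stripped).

Answer: (0, 0)
(-12.124, -7)
(-27.713, -16)
(-39.837, -23)
(-55.426, -32)

Derivation:
Executing turtle program step by step:
Start: pos=(0,0), heading=0, pen down
REPEAT 2 [
  -- iteration 1/2 --
  RT 150: heading 0 -> 210
  FD 14: (0,0) -> (-12.124,-7) [heading=210, draw]
  FD 18: (-12.124,-7) -> (-27.713,-16) [heading=210, draw]
  LT 150: heading 210 -> 0
  -- iteration 2/2 --
  RT 150: heading 0 -> 210
  FD 14: (-27.713,-16) -> (-39.837,-23) [heading=210, draw]
  FD 18: (-39.837,-23) -> (-55.426,-32) [heading=210, draw]
  LT 150: heading 210 -> 0
]
LT 30: heading 0 -> 30
Final: pos=(-55.426,-32), heading=30, 4 segment(s) drawn
Waypoints (5 total):
(0, 0)
(-12.124, -7)
(-27.713, -16)
(-39.837, -23)
(-55.426, -32)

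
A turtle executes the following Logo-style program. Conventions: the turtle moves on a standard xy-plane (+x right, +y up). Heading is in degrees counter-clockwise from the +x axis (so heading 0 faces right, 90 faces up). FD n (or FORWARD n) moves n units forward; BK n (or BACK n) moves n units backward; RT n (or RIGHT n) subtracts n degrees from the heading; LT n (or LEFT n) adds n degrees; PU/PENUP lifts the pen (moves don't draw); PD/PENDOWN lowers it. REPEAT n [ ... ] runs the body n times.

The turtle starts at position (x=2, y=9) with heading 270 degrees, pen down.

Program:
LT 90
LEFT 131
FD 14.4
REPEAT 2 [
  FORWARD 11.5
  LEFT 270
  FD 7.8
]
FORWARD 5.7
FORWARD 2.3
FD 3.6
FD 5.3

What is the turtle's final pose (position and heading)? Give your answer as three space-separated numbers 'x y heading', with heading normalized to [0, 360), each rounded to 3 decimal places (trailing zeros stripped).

Answer: 15.779 22.568 311

Derivation:
Executing turtle program step by step:
Start: pos=(2,9), heading=270, pen down
LT 90: heading 270 -> 0
LT 131: heading 0 -> 131
FD 14.4: (2,9) -> (-7.447,19.868) [heading=131, draw]
REPEAT 2 [
  -- iteration 1/2 --
  FD 11.5: (-7.447,19.868) -> (-14.992,28.547) [heading=131, draw]
  LT 270: heading 131 -> 41
  FD 7.8: (-14.992,28.547) -> (-9.105,33.664) [heading=41, draw]
  -- iteration 2/2 --
  FD 11.5: (-9.105,33.664) -> (-0.426,41.209) [heading=41, draw]
  LT 270: heading 41 -> 311
  FD 7.8: (-0.426,41.209) -> (4.691,35.322) [heading=311, draw]
]
FD 5.7: (4.691,35.322) -> (8.431,31.02) [heading=311, draw]
FD 2.3: (8.431,31.02) -> (9.94,29.285) [heading=311, draw]
FD 3.6: (9.94,29.285) -> (12.302,26.568) [heading=311, draw]
FD 5.3: (12.302,26.568) -> (15.779,22.568) [heading=311, draw]
Final: pos=(15.779,22.568), heading=311, 9 segment(s) drawn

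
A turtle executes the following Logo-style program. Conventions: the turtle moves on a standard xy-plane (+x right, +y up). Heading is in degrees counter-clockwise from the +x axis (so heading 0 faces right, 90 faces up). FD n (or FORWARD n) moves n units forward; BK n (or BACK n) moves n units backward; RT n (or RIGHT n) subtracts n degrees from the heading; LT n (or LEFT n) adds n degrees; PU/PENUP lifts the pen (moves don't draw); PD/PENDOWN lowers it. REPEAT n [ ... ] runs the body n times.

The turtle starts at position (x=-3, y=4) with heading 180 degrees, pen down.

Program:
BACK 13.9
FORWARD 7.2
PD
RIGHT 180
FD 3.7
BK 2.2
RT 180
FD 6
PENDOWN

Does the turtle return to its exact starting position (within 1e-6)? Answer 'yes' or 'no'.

Executing turtle program step by step:
Start: pos=(-3,4), heading=180, pen down
BK 13.9: (-3,4) -> (10.9,4) [heading=180, draw]
FD 7.2: (10.9,4) -> (3.7,4) [heading=180, draw]
PD: pen down
RT 180: heading 180 -> 0
FD 3.7: (3.7,4) -> (7.4,4) [heading=0, draw]
BK 2.2: (7.4,4) -> (5.2,4) [heading=0, draw]
RT 180: heading 0 -> 180
FD 6: (5.2,4) -> (-0.8,4) [heading=180, draw]
PD: pen down
Final: pos=(-0.8,4), heading=180, 5 segment(s) drawn

Start position: (-3, 4)
Final position: (-0.8, 4)
Distance = 2.2; >= 1e-6 -> NOT closed

Answer: no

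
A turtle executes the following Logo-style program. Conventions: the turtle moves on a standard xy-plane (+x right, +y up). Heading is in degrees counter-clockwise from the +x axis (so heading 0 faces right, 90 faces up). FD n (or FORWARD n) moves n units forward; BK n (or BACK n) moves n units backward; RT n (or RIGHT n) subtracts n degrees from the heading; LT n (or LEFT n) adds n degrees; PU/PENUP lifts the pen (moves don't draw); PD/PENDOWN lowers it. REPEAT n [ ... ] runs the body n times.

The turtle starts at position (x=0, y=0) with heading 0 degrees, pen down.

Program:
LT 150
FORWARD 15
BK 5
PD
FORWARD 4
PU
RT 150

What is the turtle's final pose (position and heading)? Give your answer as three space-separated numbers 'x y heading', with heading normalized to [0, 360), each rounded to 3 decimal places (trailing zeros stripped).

Answer: -12.124 7 0

Derivation:
Executing turtle program step by step:
Start: pos=(0,0), heading=0, pen down
LT 150: heading 0 -> 150
FD 15: (0,0) -> (-12.99,7.5) [heading=150, draw]
BK 5: (-12.99,7.5) -> (-8.66,5) [heading=150, draw]
PD: pen down
FD 4: (-8.66,5) -> (-12.124,7) [heading=150, draw]
PU: pen up
RT 150: heading 150 -> 0
Final: pos=(-12.124,7), heading=0, 3 segment(s) drawn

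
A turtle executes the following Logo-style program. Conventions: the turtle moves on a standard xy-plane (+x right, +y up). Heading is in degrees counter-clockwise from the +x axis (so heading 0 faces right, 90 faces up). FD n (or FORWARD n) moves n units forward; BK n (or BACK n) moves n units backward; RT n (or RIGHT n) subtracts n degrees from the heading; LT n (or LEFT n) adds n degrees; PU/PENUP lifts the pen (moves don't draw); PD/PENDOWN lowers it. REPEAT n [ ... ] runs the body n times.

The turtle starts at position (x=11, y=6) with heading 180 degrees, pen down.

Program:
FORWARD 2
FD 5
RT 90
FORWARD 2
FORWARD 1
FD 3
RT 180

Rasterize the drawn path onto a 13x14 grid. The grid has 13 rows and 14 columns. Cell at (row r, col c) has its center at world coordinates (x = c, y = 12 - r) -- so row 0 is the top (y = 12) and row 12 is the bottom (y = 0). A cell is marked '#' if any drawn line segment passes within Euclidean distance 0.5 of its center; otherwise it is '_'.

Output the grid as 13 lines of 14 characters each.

Segment 0: (11,6) -> (9,6)
Segment 1: (9,6) -> (4,6)
Segment 2: (4,6) -> (4,8)
Segment 3: (4,8) -> (4,9)
Segment 4: (4,9) -> (4,12)

Answer: ____#_________
____#_________
____#_________
____#_________
____#_________
____#_________
____########__
______________
______________
______________
______________
______________
______________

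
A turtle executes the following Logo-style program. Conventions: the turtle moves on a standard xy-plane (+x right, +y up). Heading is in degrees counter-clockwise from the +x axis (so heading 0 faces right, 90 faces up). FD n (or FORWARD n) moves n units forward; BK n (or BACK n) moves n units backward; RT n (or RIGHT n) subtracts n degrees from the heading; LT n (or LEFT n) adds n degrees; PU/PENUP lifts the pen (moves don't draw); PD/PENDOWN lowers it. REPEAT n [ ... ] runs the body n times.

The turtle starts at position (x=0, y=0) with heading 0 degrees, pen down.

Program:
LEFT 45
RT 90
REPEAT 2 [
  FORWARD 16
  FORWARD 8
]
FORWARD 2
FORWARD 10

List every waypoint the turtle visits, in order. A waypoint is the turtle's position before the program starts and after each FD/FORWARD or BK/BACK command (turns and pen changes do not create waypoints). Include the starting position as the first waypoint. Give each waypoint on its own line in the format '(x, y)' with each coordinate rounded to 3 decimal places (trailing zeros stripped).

Answer: (0, 0)
(11.314, -11.314)
(16.971, -16.971)
(28.284, -28.284)
(33.941, -33.941)
(35.355, -35.355)
(42.426, -42.426)

Derivation:
Executing turtle program step by step:
Start: pos=(0,0), heading=0, pen down
LT 45: heading 0 -> 45
RT 90: heading 45 -> 315
REPEAT 2 [
  -- iteration 1/2 --
  FD 16: (0,0) -> (11.314,-11.314) [heading=315, draw]
  FD 8: (11.314,-11.314) -> (16.971,-16.971) [heading=315, draw]
  -- iteration 2/2 --
  FD 16: (16.971,-16.971) -> (28.284,-28.284) [heading=315, draw]
  FD 8: (28.284,-28.284) -> (33.941,-33.941) [heading=315, draw]
]
FD 2: (33.941,-33.941) -> (35.355,-35.355) [heading=315, draw]
FD 10: (35.355,-35.355) -> (42.426,-42.426) [heading=315, draw]
Final: pos=(42.426,-42.426), heading=315, 6 segment(s) drawn
Waypoints (7 total):
(0, 0)
(11.314, -11.314)
(16.971, -16.971)
(28.284, -28.284)
(33.941, -33.941)
(35.355, -35.355)
(42.426, -42.426)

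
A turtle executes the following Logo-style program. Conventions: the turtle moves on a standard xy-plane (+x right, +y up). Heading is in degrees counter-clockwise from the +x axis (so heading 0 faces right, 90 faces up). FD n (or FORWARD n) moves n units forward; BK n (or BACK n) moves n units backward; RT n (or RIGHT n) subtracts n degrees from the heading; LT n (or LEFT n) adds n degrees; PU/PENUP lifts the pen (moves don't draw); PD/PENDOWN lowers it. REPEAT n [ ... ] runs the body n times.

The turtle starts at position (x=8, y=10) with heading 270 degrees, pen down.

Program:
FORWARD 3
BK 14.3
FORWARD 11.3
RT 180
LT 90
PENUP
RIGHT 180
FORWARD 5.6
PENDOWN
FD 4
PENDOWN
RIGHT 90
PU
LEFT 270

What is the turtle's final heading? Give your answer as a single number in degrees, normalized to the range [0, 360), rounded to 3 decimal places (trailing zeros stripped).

Executing turtle program step by step:
Start: pos=(8,10), heading=270, pen down
FD 3: (8,10) -> (8,7) [heading=270, draw]
BK 14.3: (8,7) -> (8,21.3) [heading=270, draw]
FD 11.3: (8,21.3) -> (8,10) [heading=270, draw]
RT 180: heading 270 -> 90
LT 90: heading 90 -> 180
PU: pen up
RT 180: heading 180 -> 0
FD 5.6: (8,10) -> (13.6,10) [heading=0, move]
PD: pen down
FD 4: (13.6,10) -> (17.6,10) [heading=0, draw]
PD: pen down
RT 90: heading 0 -> 270
PU: pen up
LT 270: heading 270 -> 180
Final: pos=(17.6,10), heading=180, 4 segment(s) drawn

Answer: 180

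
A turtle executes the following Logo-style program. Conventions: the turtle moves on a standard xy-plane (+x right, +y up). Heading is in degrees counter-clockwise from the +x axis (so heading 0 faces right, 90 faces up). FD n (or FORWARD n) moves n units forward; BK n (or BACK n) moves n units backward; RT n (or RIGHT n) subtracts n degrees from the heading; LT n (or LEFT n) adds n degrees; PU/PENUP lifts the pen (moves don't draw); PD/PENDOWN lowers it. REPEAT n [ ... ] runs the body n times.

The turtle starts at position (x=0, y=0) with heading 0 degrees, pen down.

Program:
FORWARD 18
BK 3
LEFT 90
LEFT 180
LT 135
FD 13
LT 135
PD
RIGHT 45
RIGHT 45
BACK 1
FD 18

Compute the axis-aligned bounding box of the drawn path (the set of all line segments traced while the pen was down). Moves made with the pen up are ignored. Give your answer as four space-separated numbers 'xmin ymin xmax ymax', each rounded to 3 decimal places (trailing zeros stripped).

Answer: 0 0 24.192 26.192

Derivation:
Executing turtle program step by step:
Start: pos=(0,0), heading=0, pen down
FD 18: (0,0) -> (18,0) [heading=0, draw]
BK 3: (18,0) -> (15,0) [heading=0, draw]
LT 90: heading 0 -> 90
LT 180: heading 90 -> 270
LT 135: heading 270 -> 45
FD 13: (15,0) -> (24.192,9.192) [heading=45, draw]
LT 135: heading 45 -> 180
PD: pen down
RT 45: heading 180 -> 135
RT 45: heading 135 -> 90
BK 1: (24.192,9.192) -> (24.192,8.192) [heading=90, draw]
FD 18: (24.192,8.192) -> (24.192,26.192) [heading=90, draw]
Final: pos=(24.192,26.192), heading=90, 5 segment(s) drawn

Segment endpoints: x in {0, 15, 18, 24.192, 24.192}, y in {0, 8.192, 9.192, 26.192}
xmin=0, ymin=0, xmax=24.192, ymax=26.192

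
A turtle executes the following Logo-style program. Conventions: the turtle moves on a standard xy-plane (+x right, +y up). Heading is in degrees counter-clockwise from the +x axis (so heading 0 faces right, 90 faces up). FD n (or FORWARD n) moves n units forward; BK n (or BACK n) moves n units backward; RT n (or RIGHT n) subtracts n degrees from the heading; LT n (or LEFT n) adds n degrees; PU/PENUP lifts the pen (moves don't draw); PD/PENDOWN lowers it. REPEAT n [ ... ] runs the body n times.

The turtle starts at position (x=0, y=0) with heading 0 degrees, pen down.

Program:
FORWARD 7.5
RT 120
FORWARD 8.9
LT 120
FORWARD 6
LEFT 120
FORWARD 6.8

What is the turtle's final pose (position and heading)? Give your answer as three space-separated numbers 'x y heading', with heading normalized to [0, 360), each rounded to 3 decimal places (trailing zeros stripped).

Executing turtle program step by step:
Start: pos=(0,0), heading=0, pen down
FD 7.5: (0,0) -> (7.5,0) [heading=0, draw]
RT 120: heading 0 -> 240
FD 8.9: (7.5,0) -> (3.05,-7.708) [heading=240, draw]
LT 120: heading 240 -> 0
FD 6: (3.05,-7.708) -> (9.05,-7.708) [heading=0, draw]
LT 120: heading 0 -> 120
FD 6.8: (9.05,-7.708) -> (5.65,-1.819) [heading=120, draw]
Final: pos=(5.65,-1.819), heading=120, 4 segment(s) drawn

Answer: 5.65 -1.819 120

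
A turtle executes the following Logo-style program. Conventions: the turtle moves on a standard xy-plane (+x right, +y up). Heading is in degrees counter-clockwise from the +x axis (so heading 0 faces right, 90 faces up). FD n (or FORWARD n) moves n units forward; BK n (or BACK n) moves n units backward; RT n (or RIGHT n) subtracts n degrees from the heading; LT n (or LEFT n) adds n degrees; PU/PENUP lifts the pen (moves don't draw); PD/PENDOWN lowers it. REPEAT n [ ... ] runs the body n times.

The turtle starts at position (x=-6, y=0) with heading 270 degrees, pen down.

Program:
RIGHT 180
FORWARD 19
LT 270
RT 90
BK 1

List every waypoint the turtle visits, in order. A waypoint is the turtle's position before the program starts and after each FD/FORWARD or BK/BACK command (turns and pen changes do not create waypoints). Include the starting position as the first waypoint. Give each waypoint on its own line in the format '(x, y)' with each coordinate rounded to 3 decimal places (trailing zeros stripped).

Executing turtle program step by step:
Start: pos=(-6,0), heading=270, pen down
RT 180: heading 270 -> 90
FD 19: (-6,0) -> (-6,19) [heading=90, draw]
LT 270: heading 90 -> 0
RT 90: heading 0 -> 270
BK 1: (-6,19) -> (-6,20) [heading=270, draw]
Final: pos=(-6,20), heading=270, 2 segment(s) drawn
Waypoints (3 total):
(-6, 0)
(-6, 19)
(-6, 20)

Answer: (-6, 0)
(-6, 19)
(-6, 20)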